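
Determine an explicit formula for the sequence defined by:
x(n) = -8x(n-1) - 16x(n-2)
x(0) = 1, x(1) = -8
Characteristic equation: x² + 8x + 16 = 0, which is (x - (-4))².
Repeated root r = -4.
General solution: x(n) = (A + Bn)·(-4)^n.
From x(0) = 1: A = 1.
From x(1) = -8: (A + B)·(-4) = -8 ⇒ B = 1.
So x(n) = \left(n + 1\right) \cdot (-4)^n.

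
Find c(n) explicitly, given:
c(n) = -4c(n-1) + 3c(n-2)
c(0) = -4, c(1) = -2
Characteristic equation: x² + 4x - 3 = 0.
Discriminant Δ = (-4)² + 4·(3) = 28.
Roots r₁,₂ = (-4 ± √28)/2, so r₁ = -2 + \sqrt{7}, r₂ = - \sqrt{7} - 2.
General solution: c(n) = A·r₁^n + B·r₂^n.
From the initial conditions, A + B = -4 and r₁A + r₂B = -2.
Since r₁ - r₂ = √28: A = (-2 - (-4)r₂)/√28 = -2 - \frac{5 \sqrt{7}}{7}, and B = -4 - A = -2 + \frac{5 \sqrt{7}}{7}.
So c(n) = \left(-2 - \frac{5 \sqrt{7}}{7}\right)\left(-2 + \sqrt{7}\right)^n + \left(-2 + \frac{5 \sqrt{7}}{7}\right)\left(- \sqrt{7} - 2\right)^n.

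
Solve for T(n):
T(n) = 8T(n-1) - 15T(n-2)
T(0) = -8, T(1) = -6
Characteristic equation: x² - 8x + 15 = 0, which factors as (x - (3))(x - (5)) = 0.
Roots r₁ = 3, r₂ = 5 (distinct).
General solution: T(n) = A·(3)^n + B·(5)^n.
From T(0) = -8: A + B = -8.
From T(1) = -6: 3A + 5B = -6.
Solving: A = -17, B = 9.
So T(n) = - 17 \cdot 3^{n} + 9 \cdot 5^{n}.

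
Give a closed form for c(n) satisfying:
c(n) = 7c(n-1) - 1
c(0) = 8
First-order linear non-homogeneous.
Homogeneous solution: c_h(n) = A·(7)^n.
Try constant particular solution c_p = K: K = 7K - 1 ⇒ K = \frac{1}{6}.
General: c(n) = A·(7)^n + \frac{1}{6}.
Apply c(0) = 8: A + \frac{1}{6} = 8 ⇒ A = \frac{47}{6}.
So c(n) = \frac{47 \cdot 7^{n}}{6} + \frac{1}{6}.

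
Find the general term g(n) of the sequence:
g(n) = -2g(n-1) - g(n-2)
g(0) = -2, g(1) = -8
Characteristic equation: x² + 2x + 1 = 0, which is (x - (-1))².
Repeated root r = -1.
General solution: g(n) = (A + Bn)·(-1)^n.
From g(0) = -2: A = -2.
From g(1) = -8: (A + B)·(-1) = -8 ⇒ B = 10.
So g(n) = \left(10 n - 2\right) \cdot (-1)^n.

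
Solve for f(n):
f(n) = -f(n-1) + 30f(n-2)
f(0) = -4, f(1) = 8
Characteristic equation: x² + x - 30 = 0, which factors as (x - (5))(x - (-6)) = 0.
Roots r₁ = 5, r₂ = -6 (distinct).
General solution: f(n) = A·(5)^n + B·(-6)^n.
From f(0) = -4: A + B = -4.
From f(1) = 8: 5A - 6B = 8.
Solving: A = - \frac{16}{11}, B = - \frac{28}{11}.
So f(n) = - \frac{28 \left(-6\right)^{n}}{11} - \frac{16 \cdot 5^{n}}{11}.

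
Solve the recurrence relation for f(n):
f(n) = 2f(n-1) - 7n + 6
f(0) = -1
First-order linear with linear forcing.
Homogeneous solution: f_h(n) = A·(2)^n.
Try particular f_p(n) = pn + q. Substituting:
  pn + q = 2(p(n-1) + q) - 7n + 6.
Matching the n-coefficient: p = 2p - 7 ⇒ p = 7.
Matching constants: q = -2p + 2q + 6 ⇒ q = 8.
General: f(n) = A·(2)^n + 7 n + 8.
Apply f(0) = -1: A + 8 = -1 ⇒ A = -9.
So f(n) = - 9 \cdot 2^{n} + 7 n + 8.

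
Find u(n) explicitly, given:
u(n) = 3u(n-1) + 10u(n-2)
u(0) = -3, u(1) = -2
Characteristic equation: x² - 3x - 10 = 0, which factors as (x - (-2))(x - (5)) = 0.
Roots r₁ = -2, r₂ = 5 (distinct).
General solution: u(n) = A·(-2)^n + B·(5)^n.
From u(0) = -3: A + B = -3.
From u(1) = -2: -2A + 5B = -2.
Solving: A = - \frac{13}{7}, B = - \frac{8}{7}.
So u(n) = - \frac{13 \left(-2\right)^{n}}{7} - \frac{8 \cdot 5^{n}}{7}.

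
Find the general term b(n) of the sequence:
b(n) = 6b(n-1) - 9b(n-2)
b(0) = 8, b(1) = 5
Characteristic equation: x² - 6x + 9 = 0, which is (x - (3))².
Repeated root r = 3.
General solution: b(n) = (A + Bn)·(3)^n.
From b(0) = 8: A = 8.
From b(1) = 5: (A + B)·(3) = 5 ⇒ B = - \frac{19}{3}.
So b(n) = \left(8 - \frac{19 n}{3}\right) \cdot (3)^n.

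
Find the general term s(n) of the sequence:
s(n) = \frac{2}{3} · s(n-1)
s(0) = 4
Pure geometric recurrence with ratio \frac{2}{3}.
By induction s(n) = s(0) · (\frac{2}{3})^n = 4 \left(\frac{2}{3}\right)^{n}.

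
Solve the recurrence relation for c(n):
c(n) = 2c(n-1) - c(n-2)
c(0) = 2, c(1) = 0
Characteristic equation: x² - 2x + 1 = 0, which is (x - (1))².
Repeated root r = 1.
General solution: c(n) = (A + Bn)·(1)^n.
From c(0) = 2: A = 2.
From c(1) = 0: (A + B)·(1) = 0 ⇒ B = -2.
So c(n) = \left(2 - 2 n\right) \cdot (1)^n.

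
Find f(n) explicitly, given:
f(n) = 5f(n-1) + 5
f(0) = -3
First-order linear non-homogeneous.
Homogeneous solution: f_h(n) = A·(5)^n.
Try constant particular solution f_p = K: K = 5K + 5 ⇒ K = - \frac{5}{4}.
General: f(n) = A·(5)^n - \frac{5}{4}.
Apply f(0) = -3: A - \frac{5}{4} = -3 ⇒ A = - \frac{7}{4}.
So f(n) = - \frac{7 \cdot 5^{n}}{4} - \frac{5}{4}.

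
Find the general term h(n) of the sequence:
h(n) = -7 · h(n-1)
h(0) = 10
Pure geometric recurrence with ratio -7.
By induction h(n) = h(0) · (-7)^n = 10 \left(-7\right)^{n}.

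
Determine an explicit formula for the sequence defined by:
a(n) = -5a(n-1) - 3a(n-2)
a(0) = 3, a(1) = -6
Characteristic equation: x² + 5x + 3 = 0.
Discriminant Δ = (-5)² + 4·(-3) = 13.
Roots r₁,₂ = (-5 ± √13)/2, so r₁ = - \frac{5}{2} + \frac{\sqrt{13}}{2}, r₂ = - \frac{5}{2} - \frac{\sqrt{13}}{2}.
General solution: a(n) = A·r₁^n + B·r₂^n.
From the initial conditions, A + B = 3 and r₁A + r₂B = -6.
Since r₁ - r₂ = √13: A = (-6 - (3)r₂)/√13 = \frac{3 \sqrt{13}}{26} + \frac{3}{2}, and B = 3 - A = \frac{3}{2} - \frac{3 \sqrt{13}}{26}.
So a(n) = \left(\frac{3 \sqrt{13}}{26} + \frac{3}{2}\right)\left(- \frac{5}{2} + \frac{\sqrt{13}}{2}\right)^n + \left(\frac{3}{2} - \frac{3 \sqrt{13}}{26}\right)\left(- \frac{5}{2} - \frac{\sqrt{13}}{2}\right)^n.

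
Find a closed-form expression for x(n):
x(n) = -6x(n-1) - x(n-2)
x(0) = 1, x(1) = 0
Characteristic equation: x² + 6x + 1 = 0.
Discriminant Δ = (-6)² + 4·(-1) = 32.
Roots r₁,₂ = (-6 ± √32)/2, so r₁ = -3 + 2 \sqrt{2}, r₂ = -3 - 2 \sqrt{2}.
General solution: x(n) = A·r₁^n + B·r₂^n.
From the initial conditions, A + B = 1 and r₁A + r₂B = 0.
Since r₁ - r₂ = √32: A = (0 - (1)r₂)/√32 = \frac{1}{2} + \frac{3 \sqrt{2}}{8}, and B = 1 - A = \frac{1}{2} - \frac{3 \sqrt{2}}{8}.
So x(n) = \left(\frac{1}{2} + \frac{3 \sqrt{2}}{8}\right)\left(-3 + 2 \sqrt{2}\right)^n + \left(\frac{1}{2} - \frac{3 \sqrt{2}}{8}\right)\left(-3 - 2 \sqrt{2}\right)^n.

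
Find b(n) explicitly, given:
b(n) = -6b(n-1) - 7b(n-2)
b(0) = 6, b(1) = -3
Characteristic equation: x² + 6x + 7 = 0.
Discriminant Δ = (-6)² + 4·(-7) = 8.
Roots r₁,₂ = (-6 ± √8)/2, so r₁ = -3 + \sqrt{2}, r₂ = -3 - \sqrt{2}.
General solution: b(n) = A·r₁^n + B·r₂^n.
From the initial conditions, A + B = 6 and r₁A + r₂B = -3.
Since r₁ - r₂ = √8: A = (-3 - (6)r₂)/√8 = 3 + \frac{15 \sqrt{2}}{4}, and B = 6 - A = 3 - \frac{15 \sqrt{2}}{4}.
So b(n) = \left(3 + \frac{15 \sqrt{2}}{4}\right)\left(-3 + \sqrt{2}\right)^n + \left(3 - \frac{15 \sqrt{2}}{4}\right)\left(-3 - \sqrt{2}\right)^n.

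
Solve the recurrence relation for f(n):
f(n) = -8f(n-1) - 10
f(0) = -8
First-order linear non-homogeneous.
Homogeneous solution: f_h(n) = A·(-8)^n.
Try constant particular solution f_p = K: K = -8K - 10 ⇒ K = - \frac{10}{9}.
General: f(n) = A·(-8)^n - \frac{10}{9}.
Apply f(0) = -8: A - \frac{10}{9} = -8 ⇒ A = - \frac{62}{9}.
So f(n) = - \frac{62 \left(-8\right)^{n}}{9} - \frac{10}{9}.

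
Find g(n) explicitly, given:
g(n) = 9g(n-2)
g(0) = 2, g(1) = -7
Characteristic equation: x² - 9 = 0, which factors as (x - (3))(x - (-3)) = 0.
Roots r₁ = 3, r₂ = -3 (distinct).
General solution: g(n) = A·(3)^n + B·(-3)^n.
From g(0) = 2: A + B = 2.
From g(1) = -7: 3A - 3B = -7.
Solving: A = - \frac{1}{6}, B = \frac{13}{6}.
So g(n) = \frac{13 \left(-3\right)^{n}}{6} - \frac{3^{n}}{6}.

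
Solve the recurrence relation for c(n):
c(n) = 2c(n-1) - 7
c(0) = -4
First-order linear non-homogeneous.
Homogeneous solution: c_h(n) = A·(2)^n.
Try constant particular solution c_p = K: K = 2K - 7 ⇒ K = 7.
General: c(n) = A·(2)^n + 7.
Apply c(0) = -4: A + 7 = -4 ⇒ A = -11.
So c(n) = 7 - 11 \cdot 2^{n}.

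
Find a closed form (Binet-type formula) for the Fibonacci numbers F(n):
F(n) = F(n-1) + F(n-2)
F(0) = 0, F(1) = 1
This is the Fibonacci sequence.
Characteristic equation: x² - x - 1 = 0; roots r₁ = \frac{1}{2} + \frac{\sqrt{5}}{2}, r₂ = \frac{1}{2} - \frac{\sqrt{5}}{2}.
General: F(n) = A·r₁^n + B·r₂^n. Solving with F(0)=0, F(1)=1 gives A = \frac{\sqrt{5}}{5}, B = - \frac{\sqrt{5}}{5}.
So F(n) = \frac{2^{- n} \sqrt{5} \left(- \left(1 - \sqrt{5}\right)^{n} + \left(1 + \sqrt{5}\right)^{n}\right)}{5}.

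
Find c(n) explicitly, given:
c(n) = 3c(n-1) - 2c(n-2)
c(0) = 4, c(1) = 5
Characteristic equation: x² - 3x + 2 = 0, which factors as (x - (1))(x - (2)) = 0.
Roots r₁ = 1, r₂ = 2 (distinct).
General solution: c(n) = A·(1)^n + B·(2)^n.
From c(0) = 4: A + B = 4.
From c(1) = 5: A + 2B = 5.
Solving: A = 3, B = 1.
So c(n) = 2^{n} + 3.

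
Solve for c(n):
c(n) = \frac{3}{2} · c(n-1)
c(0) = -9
Pure geometric recurrence with ratio \frac{3}{2}.
By induction c(n) = c(0) · (\frac{3}{2})^n = - 9 \left(\frac{3}{2}\right)^{n}.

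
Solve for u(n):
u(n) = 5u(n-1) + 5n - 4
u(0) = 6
First-order linear with linear forcing.
Homogeneous solution: u_h(n) = A·(5)^n.
Try particular u_p(n) = pn + q. Substituting:
  pn + q = 5(p(n-1) + q) + 5n - 4.
Matching the n-coefficient: p = 5p + 5 ⇒ p = - \frac{5}{4}.
Matching constants: q = -5p + 5q - 4 ⇒ q = - \frac{9}{16}.
General: u(n) = A·(5)^n - \frac{5 n}{4} - \frac{9}{16}.
Apply u(0) = 6: A - \frac{9}{16} = 6 ⇒ A = \frac{105}{16}.
So u(n) = \frac{105 \cdot 5^{n}}{16} - \frac{5 n}{4} - \frac{9}{16}.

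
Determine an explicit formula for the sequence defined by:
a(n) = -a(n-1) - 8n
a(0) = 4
First-order linear with linear forcing.
Homogeneous solution: a_h(n) = A·(-1)^n.
Try particular a_p(n) = pn + q. Substituting:
  pn + q = -(p(n-1) + q) - 8n.
Matching the n-coefficient: p = -p - 8 ⇒ p = -4.
Matching constants: q = p - q ⇒ q = -2.
General: a(n) = A·(-1)^n - 4 n - 2.
Apply a(0) = 4: A - 2 = 4 ⇒ A = 6.
So a(n) = 6 \left(-1\right)^{n} - 4 n - 2.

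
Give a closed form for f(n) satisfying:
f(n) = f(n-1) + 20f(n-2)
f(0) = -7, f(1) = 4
Characteristic equation: x² - x - 20 = 0, which factors as (x - (5))(x - (-4)) = 0.
Roots r₁ = 5, r₂ = -4 (distinct).
General solution: f(n) = A·(5)^n + B·(-4)^n.
From f(0) = -7: A + B = -7.
From f(1) = 4: 5A - 4B = 4.
Solving: A = - \frac{8}{3}, B = - \frac{13}{3}.
So f(n) = - \frac{13 \left(-4\right)^{n}}{3} - \frac{8 \cdot 5^{n}}{3}.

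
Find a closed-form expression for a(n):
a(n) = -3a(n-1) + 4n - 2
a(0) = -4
First-order linear with linear forcing.
Homogeneous solution: a_h(n) = A·(-3)^n.
Try particular a_p(n) = pn + q. Substituting:
  pn + q = -3(p(n-1) + q) + 4n - 2.
Matching the n-coefficient: p = -3p + 4 ⇒ p = 1.
Matching constants: q = 3p - 3q - 2 ⇒ q = \frac{1}{4}.
General: a(n) = A·(-3)^n + n + \frac{1}{4}.
Apply a(0) = -4: A + \frac{1}{4} = -4 ⇒ A = - \frac{17}{4}.
So a(n) = - \frac{17 \left(-3\right)^{n}}{4} + n + \frac{1}{4}.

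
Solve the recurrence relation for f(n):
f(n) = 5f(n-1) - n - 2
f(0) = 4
First-order linear with linear forcing.
Homogeneous solution: f_h(n) = A·(5)^n.
Try particular f_p(n) = pn + q. Substituting:
  pn + q = 5(p(n-1) + q) - n - 2.
Matching the n-coefficient: p = 5p - 1 ⇒ p = \frac{1}{4}.
Matching constants: q = -5p + 5q - 2 ⇒ q = \frac{13}{16}.
General: f(n) = A·(5)^n + \frac{n}{4} + \frac{13}{16}.
Apply f(0) = 4: A + \frac{13}{16} = 4 ⇒ A = \frac{51}{16}.
So f(n) = \frac{51 \cdot 5^{n}}{16} + \frac{n}{4} + \frac{13}{16}.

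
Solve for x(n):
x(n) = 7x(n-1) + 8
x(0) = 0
First-order linear non-homogeneous.
Homogeneous solution: x_h(n) = A·(7)^n.
Try constant particular solution x_p = K: K = 7K + 8 ⇒ K = - \frac{4}{3}.
General: x(n) = A·(7)^n - \frac{4}{3}.
Apply x(0) = 0: A - \frac{4}{3} = 0 ⇒ A = \frac{4}{3}.
So x(n) = \frac{4 \cdot 7^{n}}{3} - \frac{4}{3}.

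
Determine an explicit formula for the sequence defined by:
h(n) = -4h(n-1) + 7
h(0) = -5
First-order linear non-homogeneous.
Homogeneous solution: h_h(n) = A·(-4)^n.
Try constant particular solution h_p = K: K = -4K + 7 ⇒ K = \frac{7}{5}.
General: h(n) = A·(-4)^n + \frac{7}{5}.
Apply h(0) = -5: A + \frac{7}{5} = -5 ⇒ A = - \frac{32}{5}.
So h(n) = \frac{7}{5} - \frac{32 \left(-4\right)^{n}}{5}.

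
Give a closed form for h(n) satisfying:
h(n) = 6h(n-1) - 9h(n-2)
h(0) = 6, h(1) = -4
Characteristic equation: x² - 6x + 9 = 0, which is (x - (3))².
Repeated root r = 3.
General solution: h(n) = (A + Bn)·(3)^n.
From h(0) = 6: A = 6.
From h(1) = -4: (A + B)·(3) = -4 ⇒ B = - \frac{22}{3}.
So h(n) = \left(6 - \frac{22 n}{3}\right) \cdot (3)^n.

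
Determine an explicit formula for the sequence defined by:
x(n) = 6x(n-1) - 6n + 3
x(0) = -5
First-order linear with linear forcing.
Homogeneous solution: x_h(n) = A·(6)^n.
Try particular x_p(n) = pn + q. Substituting:
  pn + q = 6(p(n-1) + q) - 6n + 3.
Matching the n-coefficient: p = 6p - 6 ⇒ p = \frac{6}{5}.
Matching constants: q = -6p + 6q + 3 ⇒ q = \frac{21}{25}.
General: x(n) = A·(6)^n + \frac{6 n}{5} + \frac{21}{25}.
Apply x(0) = -5: A + \frac{21}{25} = -5 ⇒ A = - \frac{146}{25}.
So x(n) = - \frac{146 \cdot 6^{n}}{25} + \frac{6 n}{5} + \frac{21}{25}.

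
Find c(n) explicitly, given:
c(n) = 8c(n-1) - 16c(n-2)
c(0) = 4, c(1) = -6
Characteristic equation: x² - 8x + 16 = 0, which is (x - (4))².
Repeated root r = 4.
General solution: c(n) = (A + Bn)·(4)^n.
From c(0) = 4: A = 4.
From c(1) = -6: (A + B)·(4) = -6 ⇒ B = - \frac{11}{2}.
So c(n) = \left(4 - \frac{11 n}{2}\right) \cdot (4)^n.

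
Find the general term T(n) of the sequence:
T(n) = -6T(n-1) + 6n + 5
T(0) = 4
First-order linear with linear forcing.
Homogeneous solution: T_h(n) = A·(-6)^n.
Try particular T_p(n) = pn + q. Substituting:
  pn + q = -6(p(n-1) + q) + 6n + 5.
Matching the n-coefficient: p = -6p + 6 ⇒ p = \frac{6}{7}.
Matching constants: q = 6p - 6q + 5 ⇒ q = \frac{71}{49}.
General: T(n) = A·(-6)^n + \frac{6 n}{7} + \frac{71}{49}.
Apply T(0) = 4: A + \frac{71}{49} = 4 ⇒ A = \frac{125}{49}.
So T(n) = \frac{125 \left(-6\right)^{n}}{49} + \frac{6 n}{7} + \frac{71}{49}.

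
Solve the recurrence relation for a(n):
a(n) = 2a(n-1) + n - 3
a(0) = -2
First-order linear with linear forcing.
Homogeneous solution: a_h(n) = A·(2)^n.
Try particular a_p(n) = pn + q. Substituting:
  pn + q = 2(p(n-1) + q) + n - 3.
Matching the n-coefficient: p = 2p + 1 ⇒ p = -1.
Matching constants: q = -2p + 2q - 3 ⇒ q = 1.
General: a(n) = A·(2)^n - n + 1.
Apply a(0) = -2: A + 1 = -2 ⇒ A = -3.
So a(n) = - 3 \cdot 2^{n} - n + 1.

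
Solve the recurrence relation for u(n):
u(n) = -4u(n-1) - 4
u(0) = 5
First-order linear non-homogeneous.
Homogeneous solution: u_h(n) = A·(-4)^n.
Try constant particular solution u_p = K: K = -4K - 4 ⇒ K = - \frac{4}{5}.
General: u(n) = A·(-4)^n - \frac{4}{5}.
Apply u(0) = 5: A - \frac{4}{5} = 5 ⇒ A = \frac{29}{5}.
So u(n) = \frac{29 \left(-4\right)^{n}}{5} - \frac{4}{5}.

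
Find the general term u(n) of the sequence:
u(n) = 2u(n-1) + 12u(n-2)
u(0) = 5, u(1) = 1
Characteristic equation: x² - 2x - 12 = 0.
Discriminant Δ = (2)² + 4·(12) = 52.
Roots r₁,₂ = (2 ± √52)/2, so r₁ = 1 + \sqrt{13}, r₂ = 1 - \sqrt{13}.
General solution: u(n) = A·r₁^n + B·r₂^n.
From the initial conditions, A + B = 5 and r₁A + r₂B = 1.
Since r₁ - r₂ = √52: A = (1 - (5)r₂)/√52 = \frac{5}{2} - \frac{2 \sqrt{13}}{13}, and B = 5 - A = \frac{2 \sqrt{13}}{13} + \frac{5}{2}.
So u(n) = \left(\frac{5}{2} - \frac{2 \sqrt{13}}{13}\right)\left(1 + \sqrt{13}\right)^n + \left(\frac{2 \sqrt{13}}{13} + \frac{5}{2}\right)\left(1 - \sqrt{13}\right)^n.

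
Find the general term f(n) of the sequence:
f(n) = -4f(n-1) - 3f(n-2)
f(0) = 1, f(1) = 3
Characteristic equation: x² + 4x + 3 = 0, which factors as (x - (-3))(x - (-1)) = 0.
Roots r₁ = -3, r₂ = -1 (distinct).
General solution: f(n) = A·(-3)^n + B·(-1)^n.
From f(0) = 1: A + B = 1.
From f(1) = 3: -3A - B = 3.
Solving: A = -2, B = 3.
So f(n) = 3 \left(-1\right)^{n} - 2 \left(-3\right)^{n}.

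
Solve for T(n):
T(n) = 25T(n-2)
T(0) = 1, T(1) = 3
Characteristic equation: x² - 25 = 0, which factors as (x - (5))(x - (-5)) = 0.
Roots r₁ = 5, r₂ = -5 (distinct).
General solution: T(n) = A·(5)^n + B·(-5)^n.
From T(0) = 1: A + B = 1.
From T(1) = 3: 5A - 5B = 3.
Solving: A = \frac{4}{5}, B = \frac{1}{5}.
So T(n) = \frac{\left(-5\right)^{n}}{5} + \frac{4 \cdot 5^{n}}{5}.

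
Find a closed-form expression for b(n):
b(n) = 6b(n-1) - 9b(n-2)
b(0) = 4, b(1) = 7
Characteristic equation: x² - 6x + 9 = 0, which is (x - (3))².
Repeated root r = 3.
General solution: b(n) = (A + Bn)·(3)^n.
From b(0) = 4: A = 4.
From b(1) = 7: (A + B)·(3) = 7 ⇒ B = - \frac{5}{3}.
So b(n) = \left(4 - \frac{5 n}{3}\right) \cdot (3)^n.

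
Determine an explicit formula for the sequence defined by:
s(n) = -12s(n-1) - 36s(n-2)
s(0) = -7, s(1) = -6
Characteristic equation: x² + 12x + 36 = 0, which is (x - (-6))².
Repeated root r = -6.
General solution: s(n) = (A + Bn)·(-6)^n.
From s(0) = -7: A = -7.
From s(1) = -6: (A + B)·(-6) = -6 ⇒ B = 8.
So s(n) = \left(8 n - 7\right) \cdot (-6)^n.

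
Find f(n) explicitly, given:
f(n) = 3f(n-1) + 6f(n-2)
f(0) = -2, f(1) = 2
Characteristic equation: x² - 3x - 6 = 0.
Discriminant Δ = (3)² + 4·(6) = 33.
Roots r₁,₂ = (3 ± √33)/2, so r₁ = \frac{3}{2} + \frac{\sqrt{33}}{2}, r₂ = \frac{3}{2} - \frac{\sqrt{33}}{2}.
General solution: f(n) = A·r₁^n + B·r₂^n.
From the initial conditions, A + B = -2 and r₁A + r₂B = 2.
Since r₁ - r₂ = √33: A = (2 - (-2)r₂)/√33 = -1 + \frac{5 \sqrt{33}}{33}, and B = -2 - A = -1 - \frac{5 \sqrt{33}}{33}.
So f(n) = \left(-1 + \frac{5 \sqrt{33}}{33}\right)\left(\frac{3}{2} + \frac{\sqrt{33}}{2}\right)^n + \left(-1 - \frac{5 \sqrt{33}}{33}\right)\left(\frac{3}{2} - \frac{\sqrt{33}}{2}\right)^n.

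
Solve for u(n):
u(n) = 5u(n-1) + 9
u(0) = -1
First-order linear non-homogeneous.
Homogeneous solution: u_h(n) = A·(5)^n.
Try constant particular solution u_p = K: K = 5K + 9 ⇒ K = - \frac{9}{4}.
General: u(n) = A·(5)^n - \frac{9}{4}.
Apply u(0) = -1: A - \frac{9}{4} = -1 ⇒ A = \frac{5}{4}.
So u(n) = \frac{5 \cdot 5^{n}}{4} - \frac{9}{4}.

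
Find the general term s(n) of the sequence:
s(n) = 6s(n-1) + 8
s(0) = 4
First-order linear non-homogeneous.
Homogeneous solution: s_h(n) = A·(6)^n.
Try constant particular solution s_p = K: K = 6K + 8 ⇒ K = - \frac{8}{5}.
General: s(n) = A·(6)^n - \frac{8}{5}.
Apply s(0) = 4: A - \frac{8}{5} = 4 ⇒ A = \frac{28}{5}.
So s(n) = \frac{28 \cdot 6^{n}}{5} - \frac{8}{5}.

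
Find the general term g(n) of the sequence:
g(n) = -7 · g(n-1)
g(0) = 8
Pure geometric recurrence with ratio -7.
By induction g(n) = g(0) · (-7)^n = 8 \left(-7\right)^{n}.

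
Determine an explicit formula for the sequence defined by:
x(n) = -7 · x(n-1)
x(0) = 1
Pure geometric recurrence with ratio -7.
By induction x(n) = x(0) · (-7)^n = \left(-7\right)^{n}.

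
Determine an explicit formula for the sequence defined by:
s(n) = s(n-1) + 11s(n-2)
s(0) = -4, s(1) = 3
Characteristic equation: x² - x - 11 = 0.
Discriminant Δ = (1)² + 4·(11) = 45.
Roots r₁,₂ = (1 ± √45)/2, so r₁ = \frac{1}{2} + \frac{3 \sqrt{5}}{2}, r₂ = \frac{1}{2} - \frac{3 \sqrt{5}}{2}.
General solution: s(n) = A·r₁^n + B·r₂^n.
From the initial conditions, A + B = -4 and r₁A + r₂B = 3.
Since r₁ - r₂ = √45: A = (3 - (-4)r₂)/√45 = -2 + \frac{\sqrt{5}}{3}, and B = -4 - A = -2 - \frac{\sqrt{5}}{3}.
So s(n) = \left(-2 + \frac{\sqrt{5}}{3}\right)\left(\frac{1}{2} + \frac{3 \sqrt{5}}{2}\right)^n + \left(-2 - \frac{\sqrt{5}}{3}\right)\left(\frac{1}{2} - \frac{3 \sqrt{5}}{2}\right)^n.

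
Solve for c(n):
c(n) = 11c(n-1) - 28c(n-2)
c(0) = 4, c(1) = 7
Characteristic equation: x² - 11x + 28 = 0, which factors as (x - (4))(x - (7)) = 0.
Roots r₁ = 4, r₂ = 7 (distinct).
General solution: c(n) = A·(4)^n + B·(7)^n.
From c(0) = 4: A + B = 4.
From c(1) = 7: 4A + 7B = 7.
Solving: A = 7, B = -3.
So c(n) = 7 \cdot 4^{n} - 3 \cdot 7^{n}.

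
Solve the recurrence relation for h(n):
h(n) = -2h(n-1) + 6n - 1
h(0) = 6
First-order linear with linear forcing.
Homogeneous solution: h_h(n) = A·(-2)^n.
Try particular h_p(n) = pn + q. Substituting:
  pn + q = -2(p(n-1) + q) + 6n - 1.
Matching the n-coefficient: p = -2p + 6 ⇒ p = 2.
Matching constants: q = 2p - 2q - 1 ⇒ q = 1.
General: h(n) = A·(-2)^n + 2 n + 1.
Apply h(0) = 6: A + 1 = 6 ⇒ A = 5.
So h(n) = 5 \left(-2\right)^{n} + 2 n + 1.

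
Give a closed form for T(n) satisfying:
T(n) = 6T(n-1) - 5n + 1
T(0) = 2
First-order linear with linear forcing.
Homogeneous solution: T_h(n) = A·(6)^n.
Try particular T_p(n) = pn + q. Substituting:
  pn + q = 6(p(n-1) + q) - 5n + 1.
Matching the n-coefficient: p = 6p - 5 ⇒ p = 1.
Matching constants: q = -6p + 6q + 1 ⇒ q = 1.
General: T(n) = A·(6)^n + n + 1.
Apply T(0) = 2: A + 1 = 2 ⇒ A = 1.
So T(n) = 6^{n} + n + 1.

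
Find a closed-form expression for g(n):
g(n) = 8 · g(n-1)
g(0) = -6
Pure geometric recurrence with ratio 8.
By induction g(n) = g(0) · (8)^n = - 6 \cdot 8^{n}.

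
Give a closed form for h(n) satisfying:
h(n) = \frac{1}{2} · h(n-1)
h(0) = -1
Pure geometric recurrence with ratio \frac{1}{2}.
By induction h(n) = h(0) · (\frac{1}{2})^n = - 2^{- n}.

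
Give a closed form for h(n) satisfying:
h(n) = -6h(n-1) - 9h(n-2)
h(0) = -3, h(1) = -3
Characteristic equation: x² + 6x + 9 = 0, which is (x - (-3))².
Repeated root r = -3.
General solution: h(n) = (A + Bn)·(-3)^n.
From h(0) = -3: A = -3.
From h(1) = -3: (A + B)·(-3) = -3 ⇒ B = 4.
So h(n) = \left(4 n - 3\right) \cdot (-3)^n.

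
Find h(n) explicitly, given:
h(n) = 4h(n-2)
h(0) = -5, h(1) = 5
Characteristic equation: x² - 4 = 0, which factors as (x - (2))(x - (-2)) = 0.
Roots r₁ = 2, r₂ = -2 (distinct).
General solution: h(n) = A·(2)^n + B·(-2)^n.
From h(0) = -5: A + B = -5.
From h(1) = 5: 2A - 2B = 5.
Solving: A = - \frac{5}{4}, B = - \frac{15}{4}.
So h(n) = - \frac{15 \left(-2\right)^{n}}{4} - \frac{5 \cdot 2^{n}}{4}.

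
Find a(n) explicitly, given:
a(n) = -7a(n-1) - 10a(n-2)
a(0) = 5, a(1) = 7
Characteristic equation: x² + 7x + 10 = 0, which factors as (x - (-5))(x - (-2)) = 0.
Roots r₁ = -5, r₂ = -2 (distinct).
General solution: a(n) = A·(-5)^n + B·(-2)^n.
From a(0) = 5: A + B = 5.
From a(1) = 7: -5A - 2B = 7.
Solving: A = - \frac{17}{3}, B = \frac{32}{3}.
So a(n) = \frac{32 \left(-2\right)^{n}}{3} - \frac{17 \left(-5\right)^{n}}{3}.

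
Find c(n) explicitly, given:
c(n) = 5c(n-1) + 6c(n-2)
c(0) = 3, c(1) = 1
Characteristic equation: x² - 5x - 6 = 0, which factors as (x - (6))(x - (-1)) = 0.
Roots r₁ = 6, r₂ = -1 (distinct).
General solution: c(n) = A·(6)^n + B·(-1)^n.
From c(0) = 3: A + B = 3.
From c(1) = 1: 6A - B = 1.
Solving: A = \frac{4}{7}, B = \frac{17}{7}.
So c(n) = \frac{17 \left(-1\right)^{n}}{7} + \frac{4 \cdot 6^{n}}{7}.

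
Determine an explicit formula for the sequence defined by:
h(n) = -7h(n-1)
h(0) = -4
This is a homogeneous first-order recurrence with ratio -7.
By induction h(n) = h(0) · (-7)^n = - 4 \left(-7\right)^{n}.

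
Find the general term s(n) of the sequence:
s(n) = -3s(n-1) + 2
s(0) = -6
First-order linear non-homogeneous.
Homogeneous solution: s_h(n) = A·(-3)^n.
Try constant particular solution s_p = K: K = -3K + 2 ⇒ K = \frac{1}{2}.
General: s(n) = A·(-3)^n + \frac{1}{2}.
Apply s(0) = -6: A + \frac{1}{2} = -6 ⇒ A = - \frac{13}{2}.
So s(n) = \frac{1}{2} - \frac{13 \left(-3\right)^{n}}{2}.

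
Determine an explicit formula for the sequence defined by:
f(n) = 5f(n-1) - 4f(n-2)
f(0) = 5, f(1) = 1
Characteristic equation: x² - 5x + 4 = 0, which factors as (x - (4))(x - (1)) = 0.
Roots r₁ = 4, r₂ = 1 (distinct).
General solution: f(n) = A·(4)^n + B·(1)^n.
From f(0) = 5: A + B = 5.
From f(1) = 1: 4A + B = 1.
Solving: A = - \frac{4}{3}, B = \frac{19}{3}.
So f(n) = \frac{19}{3} - \frac{4 \cdot 4^{n}}{3}.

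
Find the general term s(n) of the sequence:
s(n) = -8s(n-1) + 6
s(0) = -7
First-order linear non-homogeneous.
Homogeneous solution: s_h(n) = A·(-8)^n.
Try constant particular solution s_p = K: K = -8K + 6 ⇒ K = \frac{2}{3}.
General: s(n) = A·(-8)^n + \frac{2}{3}.
Apply s(0) = -7: A + \frac{2}{3} = -7 ⇒ A = - \frac{23}{3}.
So s(n) = \frac{2}{3} - \frac{23 \left(-8\right)^{n}}{3}.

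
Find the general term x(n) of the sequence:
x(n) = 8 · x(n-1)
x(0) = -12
Pure geometric recurrence with ratio 8.
By induction x(n) = x(0) · (8)^n = - 12 \cdot 8^{n}.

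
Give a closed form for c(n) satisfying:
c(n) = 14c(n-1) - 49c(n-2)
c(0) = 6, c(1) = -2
Characteristic equation: x² - 14x + 49 = 0, which is (x - (7))².
Repeated root r = 7.
General solution: c(n) = (A + Bn)·(7)^n.
From c(0) = 6: A = 6.
From c(1) = -2: (A + B)·(7) = -2 ⇒ B = - \frac{44}{7}.
So c(n) = \left(6 - \frac{44 n}{7}\right) \cdot (7)^n.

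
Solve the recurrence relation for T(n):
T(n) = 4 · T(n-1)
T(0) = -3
Pure geometric recurrence with ratio 4.
By induction T(n) = T(0) · (4)^n = - 3 \cdot 4^{n}.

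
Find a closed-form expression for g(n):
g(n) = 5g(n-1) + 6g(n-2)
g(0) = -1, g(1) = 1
Characteristic equation: x² - 5x - 6 = 0, which factors as (x - (-1))(x - (6)) = 0.
Roots r₁ = -1, r₂ = 6 (distinct).
General solution: g(n) = A·(-1)^n + B·(6)^n.
From g(0) = -1: A + B = -1.
From g(1) = 1: -A + 6B = 1.
Solving: A = -1, B = 0.
So g(n) = - \left(-1\right)^{n}.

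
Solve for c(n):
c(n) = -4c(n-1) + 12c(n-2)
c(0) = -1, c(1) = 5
Characteristic equation: x² + 4x - 12 = 0, which factors as (x - (2))(x - (-6)) = 0.
Roots r₁ = 2, r₂ = -6 (distinct).
General solution: c(n) = A·(2)^n + B·(-6)^n.
From c(0) = -1: A + B = -1.
From c(1) = 5: 2A - 6B = 5.
Solving: A = - \frac{1}{8}, B = - \frac{7}{8}.
So c(n) = - \frac{7 \left(-6\right)^{n}}{8} - \frac{2^{n}}{8}.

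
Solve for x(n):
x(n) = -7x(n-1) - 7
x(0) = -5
First-order linear non-homogeneous.
Homogeneous solution: x_h(n) = A·(-7)^n.
Try constant particular solution x_p = K: K = -7K - 7 ⇒ K = - \frac{7}{8}.
General: x(n) = A·(-7)^n - \frac{7}{8}.
Apply x(0) = -5: A - \frac{7}{8} = -5 ⇒ A = - \frac{33}{8}.
So x(n) = - \frac{33 \left(-7\right)^{n}}{8} - \frac{7}{8}.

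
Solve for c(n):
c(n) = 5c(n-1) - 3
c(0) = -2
First-order linear non-homogeneous.
Homogeneous solution: c_h(n) = A·(5)^n.
Try constant particular solution c_p = K: K = 5K - 3 ⇒ K = \frac{3}{4}.
General: c(n) = A·(5)^n + \frac{3}{4}.
Apply c(0) = -2: A + \frac{3}{4} = -2 ⇒ A = - \frac{11}{4}.
So c(n) = \frac{3}{4} - \frac{11 \cdot 5^{n}}{4}.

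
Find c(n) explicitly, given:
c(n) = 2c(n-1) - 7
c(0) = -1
First-order linear non-homogeneous.
Homogeneous solution: c_h(n) = A·(2)^n.
Try constant particular solution c_p = K: K = 2K - 7 ⇒ K = 7.
General: c(n) = A·(2)^n + 7.
Apply c(0) = -1: A + 7 = -1 ⇒ A = -8.
So c(n) = 7 - 8 \cdot 2^{n}.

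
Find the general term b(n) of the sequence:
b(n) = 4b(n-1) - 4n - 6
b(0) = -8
First-order linear with linear forcing.
Homogeneous solution: b_h(n) = A·(4)^n.
Try particular b_p(n) = pn + q. Substituting:
  pn + q = 4(p(n-1) + q) - 4n - 6.
Matching the n-coefficient: p = 4p - 4 ⇒ p = \frac{4}{3}.
Matching constants: q = -4p + 4q - 6 ⇒ q = \frac{34}{9}.
General: b(n) = A·(4)^n + \frac{4 n}{3} + \frac{34}{9}.
Apply b(0) = -8: A + \frac{34}{9} = -8 ⇒ A = - \frac{106}{9}.
So b(n) = - \frac{106 \cdot 4^{n}}{9} + \frac{4 n}{3} + \frac{34}{9}.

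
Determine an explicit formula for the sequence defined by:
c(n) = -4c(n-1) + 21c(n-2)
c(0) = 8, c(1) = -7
Characteristic equation: x² + 4x - 21 = 0, which factors as (x - (-7))(x - (3)) = 0.
Roots r₁ = -7, r₂ = 3 (distinct).
General solution: c(n) = A·(-7)^n + B·(3)^n.
From c(0) = 8: A + B = 8.
From c(1) = -7: -7A + 3B = -7.
Solving: A = \frac{31}{10}, B = \frac{49}{10}.
So c(n) = \frac{31 \left(-7\right)^{n}}{10} + \frac{49 \cdot 3^{n}}{10}.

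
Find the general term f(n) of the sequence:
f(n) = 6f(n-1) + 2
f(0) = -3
First-order linear non-homogeneous.
Homogeneous solution: f_h(n) = A·(6)^n.
Try constant particular solution f_p = K: K = 6K + 2 ⇒ K = - \frac{2}{5}.
General: f(n) = A·(6)^n - \frac{2}{5}.
Apply f(0) = -3: A - \frac{2}{5} = -3 ⇒ A = - \frac{13}{5}.
So f(n) = - \frac{13 \cdot 6^{n}}{5} - \frac{2}{5}.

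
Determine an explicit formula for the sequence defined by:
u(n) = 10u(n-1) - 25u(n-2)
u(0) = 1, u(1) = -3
Characteristic equation: x² - 10x + 25 = 0, which is (x - (5))².
Repeated root r = 5.
General solution: u(n) = (A + Bn)·(5)^n.
From u(0) = 1: A = 1.
From u(1) = -3: (A + B)·(5) = -3 ⇒ B = - \frac{8}{5}.
So u(n) = \left(1 - \frac{8 n}{5}\right) \cdot (5)^n.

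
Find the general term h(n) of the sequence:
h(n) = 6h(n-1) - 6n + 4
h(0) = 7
First-order linear with linear forcing.
Homogeneous solution: h_h(n) = A·(6)^n.
Try particular h_p(n) = pn + q. Substituting:
  pn + q = 6(p(n-1) + q) - 6n + 4.
Matching the n-coefficient: p = 6p - 6 ⇒ p = \frac{6}{5}.
Matching constants: q = -6p + 6q + 4 ⇒ q = \frac{16}{25}.
General: h(n) = A·(6)^n + \frac{6 n}{5} + \frac{16}{25}.
Apply h(0) = 7: A + \frac{16}{25} = 7 ⇒ A = \frac{159}{25}.
So h(n) = \frac{159 \cdot 6^{n}}{25} + \frac{6 n}{5} + \frac{16}{25}.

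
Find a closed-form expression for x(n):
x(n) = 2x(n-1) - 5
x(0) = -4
First-order linear non-homogeneous.
Homogeneous solution: x_h(n) = A·(2)^n.
Try constant particular solution x_p = K: K = 2K - 5 ⇒ K = 5.
General: x(n) = A·(2)^n + 5.
Apply x(0) = -4: A + 5 = -4 ⇒ A = -9.
So x(n) = 5 - 9 \cdot 2^{n}.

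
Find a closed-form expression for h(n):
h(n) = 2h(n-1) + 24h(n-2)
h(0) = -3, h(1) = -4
Characteristic equation: x² - 2x - 24 = 0, which factors as (x - (-4))(x - (6)) = 0.
Roots r₁ = -4, r₂ = 6 (distinct).
General solution: h(n) = A·(-4)^n + B·(6)^n.
From h(0) = -3: A + B = -3.
From h(1) = -4: -4A + 6B = -4.
Solving: A = - \frac{7}{5}, B = - \frac{8}{5}.
So h(n) = - \frac{7 \left(-4\right)^{n}}{5} - \frac{8 \cdot 6^{n}}{5}.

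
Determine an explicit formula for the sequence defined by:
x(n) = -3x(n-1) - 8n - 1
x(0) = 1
First-order linear with linear forcing.
Homogeneous solution: x_h(n) = A·(-3)^n.
Try particular x_p(n) = pn + q. Substituting:
  pn + q = -3(p(n-1) + q) - 8n - 1.
Matching the n-coefficient: p = -3p - 8 ⇒ p = -2.
Matching constants: q = 3p - 3q - 1 ⇒ q = - \frac{7}{4}.
General: x(n) = A·(-3)^n - 2 n - \frac{7}{4}.
Apply x(0) = 1: A - \frac{7}{4} = 1 ⇒ A = \frac{11}{4}.
So x(n) = \frac{11 \left(-3\right)^{n}}{4} - 2 n - \frac{7}{4}.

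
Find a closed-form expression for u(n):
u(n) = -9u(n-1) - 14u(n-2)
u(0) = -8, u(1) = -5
Characteristic equation: x² + 9x + 14 = 0, which factors as (x - (-2))(x - (-7)) = 0.
Roots r₁ = -2, r₂ = -7 (distinct).
General solution: u(n) = A·(-2)^n + B·(-7)^n.
From u(0) = -8: A + B = -8.
From u(1) = -5: -2A - 7B = -5.
Solving: A = - \frac{61}{5}, B = \frac{21}{5}.
So u(n) = - \frac{61 \left(-2\right)^{n}}{5} + \frac{21 \left(-7\right)^{n}}{5}.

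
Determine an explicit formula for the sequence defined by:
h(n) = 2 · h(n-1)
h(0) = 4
Pure geometric recurrence with ratio 2.
By induction h(n) = h(0) · (2)^n = 4 \cdot 2^{n}.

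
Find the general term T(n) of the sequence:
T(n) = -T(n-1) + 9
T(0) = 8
First-order linear non-homogeneous.
Homogeneous solution: T_h(n) = A·(-1)^n.
Try constant particular solution T_p = K: K = -K + 9 ⇒ K = \frac{9}{2}.
General: T(n) = A·(-1)^n + \frac{9}{2}.
Apply T(0) = 8: A + \frac{9}{2} = 8 ⇒ A = \frac{7}{2}.
So T(n) = \frac{7 \left(-1\right)^{n}}{2} + \frac{9}{2}.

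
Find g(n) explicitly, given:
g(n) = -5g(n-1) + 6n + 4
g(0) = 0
First-order linear with linear forcing.
Homogeneous solution: g_h(n) = A·(-5)^n.
Try particular g_p(n) = pn + q. Substituting:
  pn + q = -5(p(n-1) + q) + 6n + 4.
Matching the n-coefficient: p = -5p + 6 ⇒ p = 1.
Matching constants: q = 5p - 5q + 4 ⇒ q = \frac{3}{2}.
General: g(n) = A·(-5)^n + n + \frac{3}{2}.
Apply g(0) = 0: A + \frac{3}{2} = 0 ⇒ A = - \frac{3}{2}.
So g(n) = - \frac{3 \left(-5\right)^{n}}{2} + n + \frac{3}{2}.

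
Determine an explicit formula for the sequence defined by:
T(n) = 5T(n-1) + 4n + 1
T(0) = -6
First-order linear with linear forcing.
Homogeneous solution: T_h(n) = A·(5)^n.
Try particular T_p(n) = pn + q. Substituting:
  pn + q = 5(p(n-1) + q) + 4n + 1.
Matching the n-coefficient: p = 5p + 4 ⇒ p = -1.
Matching constants: q = -5p + 5q + 1 ⇒ q = - \frac{3}{2}.
General: T(n) = A·(5)^n - n - \frac{3}{2}.
Apply T(0) = -6: A - \frac{3}{2} = -6 ⇒ A = - \frac{9}{2}.
So T(n) = - \frac{9 \cdot 5^{n}}{2} - n - \frac{3}{2}.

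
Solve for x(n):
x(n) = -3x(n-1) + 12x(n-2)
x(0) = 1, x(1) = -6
Characteristic equation: x² + 3x - 12 = 0.
Discriminant Δ = (-3)² + 4·(12) = 57.
Roots r₁,₂ = (-3 ± √57)/2, so r₁ = - \frac{3}{2} + \frac{\sqrt{57}}{2}, r₂ = - \frac{\sqrt{57}}{2} - \frac{3}{2}.
General solution: x(n) = A·r₁^n + B·r₂^n.
From the initial conditions, A + B = 1 and r₁A + r₂B = -6.
Since r₁ - r₂ = √57: A = (-6 - (1)r₂)/√57 = \frac{1}{2} - \frac{3 \sqrt{57}}{38}, and B = 1 - A = \frac{1}{2} + \frac{3 \sqrt{57}}{38}.
So x(n) = \left(\frac{1}{2} - \frac{3 \sqrt{57}}{38}\right)\left(- \frac{3}{2} + \frac{\sqrt{57}}{2}\right)^n + \left(\frac{1}{2} + \frac{3 \sqrt{57}}{38}\right)\left(- \frac{\sqrt{57}}{2} - \frac{3}{2}\right)^n.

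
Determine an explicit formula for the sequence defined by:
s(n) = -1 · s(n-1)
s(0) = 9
Pure geometric recurrence with ratio -1.
By induction s(n) = s(0) · (-1)^n = 9 \left(-1\right)^{n}.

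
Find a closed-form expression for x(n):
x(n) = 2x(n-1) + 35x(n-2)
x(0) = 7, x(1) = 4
Characteristic equation: x² - 2x - 35 = 0, which factors as (x - (-5))(x - (7)) = 0.
Roots r₁ = -5, r₂ = 7 (distinct).
General solution: x(n) = A·(-5)^n + B·(7)^n.
From x(0) = 7: A + B = 7.
From x(1) = 4: -5A + 7B = 4.
Solving: A = \frac{15}{4}, B = \frac{13}{4}.
So x(n) = \frac{15 \left(-5\right)^{n}}{4} + \frac{13 \cdot 7^{n}}{4}.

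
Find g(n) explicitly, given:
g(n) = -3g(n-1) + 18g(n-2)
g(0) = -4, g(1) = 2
Characteristic equation: x² + 3x - 18 = 0, which factors as (x - (-6))(x - (3)) = 0.
Roots r₁ = -6, r₂ = 3 (distinct).
General solution: g(n) = A·(-6)^n + B·(3)^n.
From g(0) = -4: A + B = -4.
From g(1) = 2: -6A + 3B = 2.
Solving: A = - \frac{14}{9}, B = - \frac{22}{9}.
So g(n) = - \frac{14 \left(-6\right)^{n}}{9} - \frac{22 \cdot 3^{n}}{9}.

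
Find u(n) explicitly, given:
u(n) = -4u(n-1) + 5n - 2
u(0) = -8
First-order linear with linear forcing.
Homogeneous solution: u_h(n) = A·(-4)^n.
Try particular u_p(n) = pn + q. Substituting:
  pn + q = -4(p(n-1) + q) + 5n - 2.
Matching the n-coefficient: p = -4p + 5 ⇒ p = 1.
Matching constants: q = 4p - 4q - 2 ⇒ q = \frac{2}{5}.
General: u(n) = A·(-4)^n + n + \frac{2}{5}.
Apply u(0) = -8: A + \frac{2}{5} = -8 ⇒ A = - \frac{42}{5}.
So u(n) = - \frac{42 \left(-4\right)^{n}}{5} + n + \frac{2}{5}.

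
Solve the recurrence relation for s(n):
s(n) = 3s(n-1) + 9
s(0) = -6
First-order linear non-homogeneous.
Homogeneous solution: s_h(n) = A·(3)^n.
Try constant particular solution s_p = K: K = 3K + 9 ⇒ K = - \frac{9}{2}.
General: s(n) = A·(3)^n - \frac{9}{2}.
Apply s(0) = -6: A - \frac{9}{2} = -6 ⇒ A = - \frac{3}{2}.
So s(n) = - \frac{3 \cdot 3^{n}}{2} - \frac{9}{2}.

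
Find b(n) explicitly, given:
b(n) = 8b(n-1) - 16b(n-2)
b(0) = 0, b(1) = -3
Characteristic equation: x² - 8x + 16 = 0, which is (x - (4))².
Repeated root r = 4.
General solution: b(n) = (A + Bn)·(4)^n.
From b(0) = 0: A = 0.
From b(1) = -3: (A + B)·(4) = -3 ⇒ B = - \frac{3}{4}.
So b(n) = \left(- \frac{3 n}{4}\right) \cdot (4)^n.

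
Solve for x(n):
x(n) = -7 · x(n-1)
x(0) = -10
Pure geometric recurrence with ratio -7.
By induction x(n) = x(0) · (-7)^n = - 10 \left(-7\right)^{n}.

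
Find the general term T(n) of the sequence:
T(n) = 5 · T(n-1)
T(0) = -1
Pure geometric recurrence with ratio 5.
By induction T(n) = T(0) · (5)^n = - 5^{n}.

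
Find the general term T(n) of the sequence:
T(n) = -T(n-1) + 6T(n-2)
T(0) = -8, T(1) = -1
Characteristic equation: x² + x - 6 = 0, which factors as (x - (2))(x - (-3)) = 0.
Roots r₁ = 2, r₂ = -3 (distinct).
General solution: T(n) = A·(2)^n + B·(-3)^n.
From T(0) = -8: A + B = -8.
From T(1) = -1: 2A - 3B = -1.
Solving: A = -5, B = -3.
So T(n) = - 3 \left(-3\right)^{n} - 5 \cdot 2^{n}.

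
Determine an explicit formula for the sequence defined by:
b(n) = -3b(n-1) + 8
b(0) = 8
First-order linear non-homogeneous.
Homogeneous solution: b_h(n) = A·(-3)^n.
Try constant particular solution b_p = K: K = -3K + 8 ⇒ K = 2.
General: b(n) = A·(-3)^n + 2.
Apply b(0) = 8: A + 2 = 8 ⇒ A = 6.
So b(n) = 6 \left(-3\right)^{n} + 2.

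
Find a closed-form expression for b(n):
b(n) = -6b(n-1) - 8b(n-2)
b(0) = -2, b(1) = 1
Characteristic equation: x² + 6x + 8 = 0, which factors as (x - (-2))(x - (-4)) = 0.
Roots r₁ = -2, r₂ = -4 (distinct).
General solution: b(n) = A·(-2)^n + B·(-4)^n.
From b(0) = -2: A + B = -2.
From b(1) = 1: -2A - 4B = 1.
Solving: A = - \frac{7}{2}, B = \frac{3}{2}.
So b(n) = - \frac{7 \left(-2\right)^{n}}{2} + \frac{3 \left(-4\right)^{n}}{2}.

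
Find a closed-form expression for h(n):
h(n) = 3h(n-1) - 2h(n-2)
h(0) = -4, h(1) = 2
Characteristic equation: x² - 3x + 2 = 0, which factors as (x - (1))(x - (2)) = 0.
Roots r₁ = 1, r₂ = 2 (distinct).
General solution: h(n) = A·(1)^n + B·(2)^n.
From h(0) = -4: A + B = -4.
From h(1) = 2: A + 2B = 2.
Solving: A = -10, B = 6.
So h(n) = 6 \cdot 2^{n} - 10.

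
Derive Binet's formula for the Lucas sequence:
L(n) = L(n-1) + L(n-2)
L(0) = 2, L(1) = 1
This is the Lucas sequence.
Characteristic equation: x² - x - 1 = 0; roots r₁ = \frac{1}{2} + \frac{\sqrt{5}}{2}, r₂ = \frac{1}{2} - \frac{\sqrt{5}}{2}.
General: L(n) = A·r₁^n + B·r₂^n. Solving with L(0)=2, L(1)=1 gives A = 1, B = 1.
So L(n) = 2^{- n} \left(\left(1 - \sqrt{5}\right)^{n} + \left(1 + \sqrt{5}\right)^{n}\right).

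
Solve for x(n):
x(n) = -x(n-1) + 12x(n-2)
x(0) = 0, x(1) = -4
Characteristic equation: x² + x - 12 = 0, which factors as (x - (3))(x - (-4)) = 0.
Roots r₁ = 3, r₂ = -4 (distinct).
General solution: x(n) = A·(3)^n + B·(-4)^n.
From x(0) = 0: A + B = 0.
From x(1) = -4: 3A - 4B = -4.
Solving: A = - \frac{4}{7}, B = \frac{4}{7}.
So x(n) = \frac{4 \left(-4\right)^{n}}{7} - \frac{4 \cdot 3^{n}}{7}.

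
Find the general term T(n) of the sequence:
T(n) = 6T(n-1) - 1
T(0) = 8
First-order linear non-homogeneous.
Homogeneous solution: T_h(n) = A·(6)^n.
Try constant particular solution T_p = K: K = 6K - 1 ⇒ K = \frac{1}{5}.
General: T(n) = A·(6)^n + \frac{1}{5}.
Apply T(0) = 8: A + \frac{1}{5} = 8 ⇒ A = \frac{39}{5}.
So T(n) = \frac{39 \cdot 6^{n}}{5} + \frac{1}{5}.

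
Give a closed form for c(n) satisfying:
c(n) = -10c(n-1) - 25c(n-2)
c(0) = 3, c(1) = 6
Characteristic equation: x² + 10x + 25 = 0, which is (x - (-5))².
Repeated root r = -5.
General solution: c(n) = (A + Bn)·(-5)^n.
From c(0) = 3: A = 3.
From c(1) = 6: (A + B)·(-5) = 6 ⇒ B = - \frac{21}{5}.
So c(n) = \left(3 - \frac{21 n}{5}\right) \cdot (-5)^n.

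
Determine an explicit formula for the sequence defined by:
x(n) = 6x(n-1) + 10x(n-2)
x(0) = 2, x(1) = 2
Characteristic equation: x² - 6x - 10 = 0.
Discriminant Δ = (6)² + 4·(10) = 76.
Roots r₁,₂ = (6 ± √76)/2, so r₁ = 3 + \sqrt{19}, r₂ = 3 - \sqrt{19}.
General solution: x(n) = A·r₁^n + B·r₂^n.
From the initial conditions, A + B = 2 and r₁A + r₂B = 2.
Since r₁ - r₂ = √76: A = (2 - (2)r₂)/√76 = 1 - \frac{2 \sqrt{19}}{19}, and B = 2 - A = \frac{2 \sqrt{19}}{19} + 1.
So x(n) = \left(1 - \frac{2 \sqrt{19}}{19}\right)\left(3 + \sqrt{19}\right)^n + \left(\frac{2 \sqrt{19}}{19} + 1\right)\left(3 - \sqrt{19}\right)^n.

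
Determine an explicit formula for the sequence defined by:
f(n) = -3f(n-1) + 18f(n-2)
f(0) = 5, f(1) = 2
Characteristic equation: x² + 3x - 18 = 0, which factors as (x - (-6))(x - (3)) = 0.
Roots r₁ = -6, r₂ = 3 (distinct).
General solution: f(n) = A·(-6)^n + B·(3)^n.
From f(0) = 5: A + B = 5.
From f(1) = 2: -6A + 3B = 2.
Solving: A = \frac{13}{9}, B = \frac{32}{9}.
So f(n) = \frac{13 \left(-6\right)^{n}}{9} + \frac{32 \cdot 3^{n}}{9}.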